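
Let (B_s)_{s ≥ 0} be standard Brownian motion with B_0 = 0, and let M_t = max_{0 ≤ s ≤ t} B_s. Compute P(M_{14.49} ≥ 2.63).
P(M_{14.49} ≥ 2.63) = 2·P(B_{14.49} ≥ 2.63) = 2(1 − Φ(2.63/√14.49)) ≈ 0.4896

By the reflection principle for Brownian motion, P(M_t ≥ a) = 2 · P(B_t ≥ a) for a ≥ 0. Since B_t ~ N(0, t), P(B_t ≥ 2.63) = 1 − Φ(2.63/√t) = 1 − Φ(2.63/√14.49) = 1 − Φ(0.6909). So
  P(M_{14.49} ≥ 2.63) = 2(1 − Φ(0.6909)) ≈ 0.4896.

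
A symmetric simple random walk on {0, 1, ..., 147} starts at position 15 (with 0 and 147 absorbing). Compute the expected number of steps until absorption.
E[τ | X_0 = 15] = 1980

Let v_k = E[τ | X_0 = k]. Boundary: v_0 = v_147 = 0. Recurrence: v_k = 1 + (v_{k-1} + v_{k+1})/2 for 1 ≤ k ≤ 146. The particular solution to v_k − (v_{k-1} + v_{k+1})/2 = 1 is v_k = −k^2. Adding homogeneous solution A + B k and matching boundaries gives v_k = k (147 − k). Substituting k = 15: v_15 = 15 · 132 = 1980.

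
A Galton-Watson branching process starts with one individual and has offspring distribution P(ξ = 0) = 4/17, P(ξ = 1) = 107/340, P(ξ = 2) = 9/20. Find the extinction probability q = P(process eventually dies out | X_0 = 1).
q = 80/153

The pgf is f(s) = 4/17 + 107/340·s + 9/20·s². The extinction probability q is the smallest fixed point of f in [0, 1]. Setting s = f(s):
  9/20·s² + (107/340 − 1)·s + 4/17 = 0
  9/20·s² − (4/17 + 9/20)·s + 4/17 = 0
which factors as (s − 1)·(9/20·s − 4/17) = 0, giving roots s = 1 and s = (4/17)/(9/20) = 80/153.
Mean offspring μ = 107/340 + 2·9/20 = 413/340 > 1 (supercritical), so q < 1. The extinction probability is the smaller root: q = (4/17)/(9/20) = 80/153.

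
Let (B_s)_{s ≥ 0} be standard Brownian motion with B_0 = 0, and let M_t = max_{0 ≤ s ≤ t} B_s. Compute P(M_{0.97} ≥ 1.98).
P(M_{0.97} ≥ 1.98) = 2·P(B_{0.97} ≥ 1.98) = 2(1 − Φ(1.98/√0.97)) ≈ 0.0444

By the reflection principle for Brownian motion, P(M_t ≥ a) = 2 · P(B_t ≥ a) for a ≥ 0. Since B_t ~ N(0, t), P(B_t ≥ 1.98) = 1 − Φ(1.98/√t) = 1 − Φ(1.98/√0.97) = 1 − Φ(2.0104). So
  P(M_{0.97} ≥ 1.98) = 2(1 − Φ(2.0104)) ≈ 0.0444.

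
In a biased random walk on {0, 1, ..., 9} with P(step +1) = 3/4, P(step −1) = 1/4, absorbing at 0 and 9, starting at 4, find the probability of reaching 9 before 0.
P(hit 9 before 0) = (1 − (1/3)^4) / (1 − (1/3)^9) = 9720/9841

Let u_k denote P(reach 9 before 0 | start at k). Boundary: u_0 = 0, u_9 = 1. Recurrence: u_k = 3/4·u_{k+1} + 1/4·u_{k-1} for 1 ≤ k ≤ 8. Try u_k = A + B·r^k with r = q/p = (1/4)/(3/4) = 1/3. Substitution satisfies the recurrence; boundary conditions give:
  u_k = (1 − r^k) / (1 − r^N) = (1 − (1/3)^4) / (1 − (1/3)^9) = 9720/9841.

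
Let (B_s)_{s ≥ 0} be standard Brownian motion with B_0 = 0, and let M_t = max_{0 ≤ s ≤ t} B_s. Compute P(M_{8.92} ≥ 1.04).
P(M_{8.92} ≥ 1.04) = 2·P(B_{8.92} ≥ 1.04) = 2(1 − Φ(1.04/√8.92)) ≈ 0.7277

By the reflection principle for Brownian motion, P(M_t ≥ a) = 2 · P(B_t ≥ a) for a ≥ 0. Since B_t ~ N(0, t), P(B_t ≥ 1.04) = 1 − Φ(1.04/√t) = 1 − Φ(1.04/√8.92) = 1 − Φ(0.3482). So
  P(M_{8.92} ≥ 1.04) = 2(1 − Φ(0.3482)) ≈ 0.7277.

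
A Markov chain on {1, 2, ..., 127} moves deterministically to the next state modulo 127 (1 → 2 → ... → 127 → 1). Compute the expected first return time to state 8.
E[T_8 | X_0 = 8] = 127

The chain cycles deterministically, so starting at state 8 it returns in exactly 127 steps. Equivalently, the stationary distribution is uniform π_j = 1/127 for every state j, so by Kac's formula E[T_8] = 1/π_8 = 127.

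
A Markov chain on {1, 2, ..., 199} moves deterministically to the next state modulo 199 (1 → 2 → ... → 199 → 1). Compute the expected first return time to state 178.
E[T_178 | X_0 = 178] = 199

The chain cycles deterministically, so starting at state 178 it returns in exactly 199 steps. Equivalently, the stationary distribution is uniform π_j = 1/199 for every state j, so by Kac's formula E[T_178] = 1/π_178 = 199.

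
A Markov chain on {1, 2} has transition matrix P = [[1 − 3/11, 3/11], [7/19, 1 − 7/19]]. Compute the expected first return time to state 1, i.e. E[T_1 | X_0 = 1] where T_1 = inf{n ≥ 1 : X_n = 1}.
E[T_1 | X_0 = 1] = 1/π_1 = 134/77

For an irreducible recurrent Markov chain with stationary distribution π, E[T_i | X_0 = i] = 1/π_i (Kac's formula). Here π_1 = (7/19)/(3/11 + 7/19) = (7/19)/(134/209) = 77/134, so E[T_1 | X_0 = 1] = 1/π_1 = (3/11 + 7/19)/(7/19) = (134/209)/(7/19) = 134/77.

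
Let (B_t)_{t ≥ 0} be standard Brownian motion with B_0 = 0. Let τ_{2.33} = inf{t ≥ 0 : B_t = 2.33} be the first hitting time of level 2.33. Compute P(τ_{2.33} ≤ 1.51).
P(τ_{2.33} ≤ 1.51) = 2(1 − Φ(2.33/√1.51)) = 2(1 − Φ(1.8961)) ≈ 0.0579

By the reflection principle for standard BM, P(τ_b ≤ t) = 2 · P(B_t ≥ b). Since B_t ~ N(0, t), P(B_t ≥ 2.33) = 1 − Φ(2.33/√t) = 1 − Φ(2.33/√1.51) = 1 − Φ(1.8961) ≈ 0.02897. Doubling: P(τ_{2.33} ≤ 1.51) ≈ 2 · 0.02897 = 0.05794 ≈ 0.0579.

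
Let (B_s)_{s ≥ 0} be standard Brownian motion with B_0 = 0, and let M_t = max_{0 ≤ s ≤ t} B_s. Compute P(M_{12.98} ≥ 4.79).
P(M_{12.98} ≥ 4.79) = 2·P(B_{12.98} ≥ 4.79) = 2(1 − Φ(4.79/√12.98)) ≈ 0.1837

By the reflection principle for Brownian motion, P(M_t ≥ a) = 2 · P(B_t ≥ a) for a ≥ 0. Since B_t ~ N(0, t), P(B_t ≥ 4.79) = 1 − Φ(4.79/√t) = 1 − Φ(4.79/√12.98) = 1 − Φ(1.3295). So
  P(M_{12.98} ≥ 4.79) = 2(1 − Φ(1.3295)) ≈ 0.1837.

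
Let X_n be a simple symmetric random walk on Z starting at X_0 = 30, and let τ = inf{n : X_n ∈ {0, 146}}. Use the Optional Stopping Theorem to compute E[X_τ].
E[X_τ] = 30

X_n is a martingale and τ is a bounded-mean stopping time (indeed τ is finite a.s. with bounded expectation since the walk is in a bounded region). By the OST, E[X_τ] = E[X_0] = 30. Equivalently: E[X_τ] = 146 · P(hit 146 first) + 0 · P(hit 0 first) = 146 · (30/146) = 30.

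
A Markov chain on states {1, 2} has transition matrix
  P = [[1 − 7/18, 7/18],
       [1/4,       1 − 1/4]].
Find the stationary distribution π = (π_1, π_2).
π_1 = 9/23, π_2 = 14/23

Solve πP = π with π_1 + π_2 = 1. From πP = π: π_1 · (1 − 7/18) + π_2 · 1/4 = π_1 ⇒ π_2 · 1/4 = π_1 · 7/18 ⇒ π_2/π_1 = (7/18)/(1/4) = 14/9. Together with π_1 + π_2 = 1:
  π_1 = (1/4)/(7/18 + 1/4) = (1/4)/(23/36) = 9/23,
  π_2 = (7/18)/(7/18 + 1/4) = (7/18)/(23/36) = 14/23.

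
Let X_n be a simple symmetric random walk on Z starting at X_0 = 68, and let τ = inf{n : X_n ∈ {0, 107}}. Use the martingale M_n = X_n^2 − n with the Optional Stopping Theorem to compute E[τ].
E[τ] = 2652

M_n = X_n^2 − n is a martingale (since E[X_{n+1}^2 | F_n] = X_n^2 + 1). By OST (τ has finite mean in a bounded region), E[M_τ] = E[M_0] = X_0^2 − 0 = 68^2 = 4624. Also E[M_τ] = E[X_τ^2] − E[τ]. The walk exits at 0 or 107, with P(hit 107 first) = 68/107, so E[X_τ^2] = 107^2 · 68/107 + 0 = 7276. Thus E[τ] = E[X_τ^2] − E[M_τ] = 7276 − 4624 = 2652 = 68(107 − 68) = 2652.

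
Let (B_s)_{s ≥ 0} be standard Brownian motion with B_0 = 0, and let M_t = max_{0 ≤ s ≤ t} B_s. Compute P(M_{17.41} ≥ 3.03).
P(M_{17.41} ≥ 3.03) = 2·P(B_{17.41} ≥ 3.03) = 2(1 − Φ(3.03/√17.41)) ≈ 0.4677

By the reflection principle for Brownian motion, P(M_t ≥ a) = 2 · P(B_t ≥ a) for a ≥ 0. Since B_t ~ N(0, t), P(B_t ≥ 3.03) = 1 − Φ(3.03/√t) = 1 − Φ(3.03/√17.41) = 1 − Φ(0.7262). So
  P(M_{17.41} ≥ 3.03) = 2(1 − Φ(0.7262)) ≈ 0.4677.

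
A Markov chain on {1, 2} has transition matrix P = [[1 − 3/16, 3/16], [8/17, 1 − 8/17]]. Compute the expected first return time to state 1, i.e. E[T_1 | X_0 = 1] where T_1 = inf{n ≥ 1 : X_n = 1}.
E[T_1 | X_0 = 1] = 1/π_1 = 179/128

For an irreducible recurrent Markov chain with stationary distribution π, E[T_i | X_0 = i] = 1/π_i (Kac's formula). Here π_1 = (8/17)/(3/16 + 8/17) = (8/17)/(179/272) = 128/179, so E[T_1 | X_0 = 1] = 1/π_1 = (3/16 + 8/17)/(8/17) = (179/272)/(8/17) = 179/128.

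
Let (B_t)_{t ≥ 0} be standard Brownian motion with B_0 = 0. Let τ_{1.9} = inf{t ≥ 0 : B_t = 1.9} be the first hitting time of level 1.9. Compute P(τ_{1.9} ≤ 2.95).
P(τ_{1.9} ≤ 2.95) = 2(1 − Φ(1.9/√2.95)) = 2(1 − Φ(1.1062)) ≈ 0.2686

By the reflection principle for standard BM, P(τ_b ≤ t) = 2 · P(B_t ≥ b). Since B_t ~ N(0, t), P(B_t ≥ 1.9) = 1 − Φ(1.9/√t) = 1 − Φ(1.9/√2.95) = 1 − Φ(1.1062) ≈ 0.13432. Doubling: P(τ_{1.9} ≤ 2.95) ≈ 2 · 0.13432 = 0.26864 ≈ 0.2686.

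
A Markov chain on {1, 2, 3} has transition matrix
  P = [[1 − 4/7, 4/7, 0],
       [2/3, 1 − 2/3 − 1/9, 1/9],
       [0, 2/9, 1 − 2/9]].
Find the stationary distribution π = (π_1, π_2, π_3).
π = (7/16, 3/8, 3/16)

This is a birth-death chain on three states, which satisfies detailed balance: π_1 · P_{12} = π_2 · P_{21} and π_2 · P_{23} = π_3 · P_{32}.
From π_1 · 4/7 = π_2 · 2/3: π_2/π_1 = (4/7)/(2/3) = 6/7.
From π_2 · 1/9 = π_3 · 2/9: π_3/π_2 = (1/9)/(2/9) = 1/2.
Take π_1 proportional to 1; then unnormalized π = (1, 6/7, 3/7). Normalize by dividing by the sum 16/7:
  π = (7/16, 3/8, 3/16).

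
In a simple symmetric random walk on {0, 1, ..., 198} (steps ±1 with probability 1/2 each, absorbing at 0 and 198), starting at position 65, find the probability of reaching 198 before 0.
P(hit 198 before 0) = 65/198

Let u_k = P(hit 198 before 0 | start at k). Then u_0 = 0, u_198 = 1, and u_k = u_{k-1}/2 + u_{k+1}/2 for 1 ≤ k ≤ 197. This harmonic recurrence is solved by u_k = k/198, giving u_65 = 65/198.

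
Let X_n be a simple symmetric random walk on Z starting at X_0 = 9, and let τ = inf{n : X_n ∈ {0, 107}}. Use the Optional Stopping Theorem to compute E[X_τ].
E[X_τ] = 9

X_n is a martingale and τ is a bounded-mean stopping time (indeed τ is finite a.s. with bounded expectation since the walk is in a bounded region). By the OST, E[X_τ] = E[X_0] = 9. Equivalently: E[X_τ] = 107 · P(hit 107 first) + 0 · P(hit 0 first) = 107 · (9/107) = 9.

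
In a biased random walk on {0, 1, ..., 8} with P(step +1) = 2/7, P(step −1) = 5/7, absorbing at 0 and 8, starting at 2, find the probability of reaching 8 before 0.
P(hit 8 before 0) = (1 − (5/2)^2) / (1 − (5/2)^8) = 64/18589

Let u_k denote P(reach 8 before 0 | start at k). Boundary: u_0 = 0, u_8 = 1. Recurrence: u_k = 2/7·u_{k+1} + 5/7·u_{k-1} for 1 ≤ k ≤ 7. Try u_k = A + B·r^k with r = q/p = (5/7)/(2/7) = 5/2. Substitution satisfies the recurrence; boundary conditions give:
  u_k = (1 − r^k) / (1 − r^N) = (1 − (5/2)^2) / (1 − (5/2)^8) = 64/18589.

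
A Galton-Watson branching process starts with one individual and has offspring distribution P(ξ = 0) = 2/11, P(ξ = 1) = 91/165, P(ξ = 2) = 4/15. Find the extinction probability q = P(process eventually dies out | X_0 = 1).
q = 15/22

The pgf is f(s) = 2/11 + 91/165·s + 4/15·s². The extinction probability q is the smallest fixed point of f in [0, 1]. Setting s = f(s):
  4/15·s² + (91/165 − 1)·s + 2/11 = 0
  4/15·s² − (2/11 + 4/15)·s + 2/11 = 0
which factors as (s − 1)·(4/15·s − 2/11) = 0, giving roots s = 1 and s = (2/11)/(4/15) = 15/22.
Mean offspring μ = 91/165 + 2·4/15 = 179/165 > 1 (supercritical), so q < 1. The extinction probability is the smaller root: q = (2/11)/(4/15) = 15/22.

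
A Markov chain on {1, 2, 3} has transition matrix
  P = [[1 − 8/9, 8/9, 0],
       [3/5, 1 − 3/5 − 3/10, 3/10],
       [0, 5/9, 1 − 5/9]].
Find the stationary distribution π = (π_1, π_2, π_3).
π = (135/443, 200/443, 108/443)

This is a birth-death chain on three states, which satisfies detailed balance: π_1 · P_{12} = π_2 · P_{21} and π_2 · P_{23} = π_3 · P_{32}.
From π_1 · 8/9 = π_2 · 3/5: π_2/π_1 = (8/9)/(3/5) = 40/27.
From π_2 · 3/10 = π_3 · 5/9: π_3/π_2 = (3/10)/(5/9) = 27/50.
Take π_1 proportional to 1; then unnormalized π = (1, 40/27, 4/5). Normalize by dividing by the sum 443/135:
  π = (135/443, 200/443, 108/443).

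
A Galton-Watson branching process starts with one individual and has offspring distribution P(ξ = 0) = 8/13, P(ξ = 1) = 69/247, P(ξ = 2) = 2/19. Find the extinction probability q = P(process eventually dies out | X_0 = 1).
q = 1

Mean offspring μ = 0·8/13 + 1·69/247 + 2·2/19 = 121/247 ≤ 1. For μ ≤ 1 with offspring not concentrated at 1, the Galton-Watson process goes extinct almost surely, so q = 1.
(Algebraic check: The pgf is f(s) = 8/13 + 69/247·s + 2/19·s². The extinction probability q is the smallest fixed point of f in [0, 1]. Setting s = f(s):
  2/19·s² + (69/247 − 1)·s + 8/13 = 0
  2/19·s² − (8/13 + 2/19)·s + 8/13 = 0
which factors as (s − 1)·(2/19·s − 8/13) = 0, giving roots s = 1 and s = (8/13)/(2/19) = 76/13. Since 76/13 ≥ 1, the smallest root in [0, 1] is s = 1.)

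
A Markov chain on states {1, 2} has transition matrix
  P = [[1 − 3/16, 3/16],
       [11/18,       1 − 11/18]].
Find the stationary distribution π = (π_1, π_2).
π_1 = 88/115, π_2 = 27/115

Solve πP = π with π_1 + π_2 = 1. From πP = π: π_1 · (1 − 3/16) + π_2 · 11/18 = π_1 ⇒ π_2 · 11/18 = π_1 · 3/16 ⇒ π_2/π_1 = (3/16)/(11/18) = 27/88. Together with π_1 + π_2 = 1:
  π_1 = (11/18)/(3/16 + 11/18) = (11/18)/(115/144) = 88/115,
  π_2 = (3/16)/(3/16 + 11/18) = (3/16)/(115/144) = 27/115.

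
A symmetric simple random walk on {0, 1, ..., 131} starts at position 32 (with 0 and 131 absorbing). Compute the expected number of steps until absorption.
E[τ | X_0 = 32] = 3168

Let v_k = E[τ | X_0 = k]. Boundary: v_0 = v_131 = 0. Recurrence: v_k = 1 + (v_{k-1} + v_{k+1})/2 for 1 ≤ k ≤ 130. The particular solution to v_k − (v_{k-1} + v_{k+1})/2 = 1 is v_k = −k^2. Adding homogeneous solution A + B k and matching boundaries gives v_k = k (131 − k). Substituting k = 32: v_32 = 32 · 99 = 3168.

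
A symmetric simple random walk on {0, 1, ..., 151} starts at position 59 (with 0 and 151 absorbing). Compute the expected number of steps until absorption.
E[τ | X_0 = 59] = 5428

Let v_k = E[τ | X_0 = k]. Boundary: v_0 = v_151 = 0. Recurrence: v_k = 1 + (v_{k-1} + v_{k+1})/2 for 1 ≤ k ≤ 150. The particular solution to v_k − (v_{k-1} + v_{k+1})/2 = 1 is v_k = −k^2. Adding homogeneous solution A + B k and matching boundaries gives v_k = k (151 − k). Substituting k = 59: v_59 = 59 · 92 = 5428.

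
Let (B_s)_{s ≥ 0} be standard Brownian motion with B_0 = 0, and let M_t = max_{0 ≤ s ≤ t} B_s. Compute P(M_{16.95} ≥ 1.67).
P(M_{16.95} ≥ 1.67) = 2·P(B_{16.95} ≥ 1.67) = 2(1 − Φ(1.67/√16.95)) ≈ 0.6850

By the reflection principle for Brownian motion, P(M_t ≥ a) = 2 · P(B_t ≥ a) for a ≥ 0. Since B_t ~ N(0, t), P(B_t ≥ 1.67) = 1 − Φ(1.67/√t) = 1 − Φ(1.67/√16.95) = 1 − Φ(0.4056). So
  P(M_{16.95} ≥ 1.67) = 2(1 − Φ(0.4056)) ≈ 0.6850.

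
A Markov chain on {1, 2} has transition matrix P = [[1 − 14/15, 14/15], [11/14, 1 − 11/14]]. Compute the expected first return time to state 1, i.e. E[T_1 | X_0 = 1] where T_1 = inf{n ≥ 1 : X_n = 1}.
E[T_1 | X_0 = 1] = 1/π_1 = 361/165

For an irreducible recurrent Markov chain with stationary distribution π, E[T_i | X_0 = i] = 1/π_i (Kac's formula). Here π_1 = (11/14)/(14/15 + 11/14) = (11/14)/(361/210) = 165/361, so E[T_1 | X_0 = 1] = 1/π_1 = (14/15 + 11/14)/(11/14) = (361/210)/(11/14) = 361/165.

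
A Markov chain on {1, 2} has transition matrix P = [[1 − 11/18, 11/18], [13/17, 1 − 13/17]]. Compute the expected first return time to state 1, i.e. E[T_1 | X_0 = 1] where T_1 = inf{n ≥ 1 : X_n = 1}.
E[T_1 | X_0 = 1] = 1/π_1 = 421/234

For an irreducible recurrent Markov chain with stationary distribution π, E[T_i | X_0 = i] = 1/π_i (Kac's formula). Here π_1 = (13/17)/(11/18 + 13/17) = (13/17)/(421/306) = 234/421, so E[T_1 | X_0 = 1] = 1/π_1 = (11/18 + 13/17)/(13/17) = (421/306)/(13/17) = 421/234.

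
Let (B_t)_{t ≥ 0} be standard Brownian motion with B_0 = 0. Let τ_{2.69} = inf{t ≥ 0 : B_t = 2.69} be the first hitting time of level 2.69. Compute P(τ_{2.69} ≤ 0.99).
P(τ_{2.69} ≤ 0.99) = 2(1 − Φ(2.69/√0.99)) = 2(1 − Φ(2.7036)) ≈ 0.0069

By the reflection principle for standard BM, P(τ_b ≤ t) = 2 · P(B_t ≥ b). Since B_t ~ N(0, t), P(B_t ≥ 2.69) = 1 − Φ(2.69/√t) = 1 − Φ(2.69/√0.99) = 1 − Φ(2.7036) ≈ 0.00343. Doubling: P(τ_{2.69} ≤ 0.99) ≈ 2 · 0.00343 = 0.00686 ≈ 0.0069.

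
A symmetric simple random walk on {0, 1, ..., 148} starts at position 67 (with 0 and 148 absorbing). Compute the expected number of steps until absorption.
E[τ | X_0 = 67] = 5427

Let v_k = E[τ | X_0 = k]. Boundary: v_0 = v_148 = 0. Recurrence: v_k = 1 + (v_{k-1} + v_{k+1})/2 for 1 ≤ k ≤ 147. The particular solution to v_k − (v_{k-1} + v_{k+1})/2 = 1 is v_k = −k^2. Adding homogeneous solution A + B k and matching boundaries gives v_k = k (148 − k). Substituting k = 67: v_67 = 67 · 81 = 5427.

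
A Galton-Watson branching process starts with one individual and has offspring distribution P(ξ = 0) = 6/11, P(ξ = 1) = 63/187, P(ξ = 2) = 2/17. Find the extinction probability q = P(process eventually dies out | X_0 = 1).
q = 1

Mean offspring μ = 0·6/11 + 1·63/187 + 2·2/17 = 107/187 ≤ 1. For μ ≤ 1 with offspring not concentrated at 1, the Galton-Watson process goes extinct almost surely, so q = 1.
(Algebraic check: The pgf is f(s) = 6/11 + 63/187·s + 2/17·s². The extinction probability q is the smallest fixed point of f in [0, 1]. Setting s = f(s):
  2/17·s² + (63/187 − 1)·s + 6/11 = 0
  2/17·s² − (6/11 + 2/17)·s + 6/11 = 0
which factors as (s − 1)·(2/17·s − 6/11) = 0, giving roots s = 1 and s = (6/11)/(2/17) = 51/11. Since 51/11 ≥ 1, the smallest root in [0, 1] is s = 1.)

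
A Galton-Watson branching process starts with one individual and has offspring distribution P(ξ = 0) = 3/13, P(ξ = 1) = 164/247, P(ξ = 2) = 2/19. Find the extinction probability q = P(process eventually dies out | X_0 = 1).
q = 1

Mean offspring μ = 0·3/13 + 1·164/247 + 2·2/19 = 216/247 ≤ 1. For μ ≤ 1 with offspring not concentrated at 1, the Galton-Watson process goes extinct almost surely, so q = 1.
(Algebraic check: The pgf is f(s) = 3/13 + 164/247·s + 2/19·s². The extinction probability q is the smallest fixed point of f in [0, 1]. Setting s = f(s):
  2/19·s² + (164/247 − 1)·s + 3/13 = 0
  2/19·s² − (3/13 + 2/19)·s + 3/13 = 0
which factors as (s − 1)·(2/19·s − 3/13) = 0, giving roots s = 1 and s = (3/13)/(2/19) = 57/26. Since 57/26 ≥ 1, the smallest root in [0, 1] is s = 1.)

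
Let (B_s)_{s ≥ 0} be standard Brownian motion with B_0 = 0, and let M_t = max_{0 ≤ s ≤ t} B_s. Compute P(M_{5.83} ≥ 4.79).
P(M_{5.83} ≥ 4.79) = 2·P(B_{5.83} ≥ 4.79) = 2(1 − Φ(4.79/√5.83)) ≈ 0.0473

By the reflection principle for Brownian motion, P(M_t ≥ a) = 2 · P(B_t ≥ a) for a ≥ 0. Since B_t ~ N(0, t), P(B_t ≥ 4.79) = 1 − Φ(4.79/√t) = 1 − Φ(4.79/√5.83) = 1 − Φ(1.9838). So
  P(M_{5.83} ≥ 4.79) = 2(1 − Φ(1.9838)) ≈ 0.0473.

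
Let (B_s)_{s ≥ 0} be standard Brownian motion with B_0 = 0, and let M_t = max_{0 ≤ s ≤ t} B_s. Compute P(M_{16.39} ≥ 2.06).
P(M_{16.39} ≥ 2.06) = 2·P(B_{16.39} ≥ 2.06) = 2(1 − Φ(2.06/√16.39)) ≈ 0.6109

By the reflection principle for Brownian motion, P(M_t ≥ a) = 2 · P(B_t ≥ a) for a ≥ 0. Since B_t ~ N(0, t), P(B_t ≥ 2.06) = 1 − Φ(2.06/√t) = 1 − Φ(2.06/√16.39) = 1 − Φ(0.5088). So
  P(M_{16.39} ≥ 2.06) = 2(1 − Φ(0.5088)) ≈ 0.6109.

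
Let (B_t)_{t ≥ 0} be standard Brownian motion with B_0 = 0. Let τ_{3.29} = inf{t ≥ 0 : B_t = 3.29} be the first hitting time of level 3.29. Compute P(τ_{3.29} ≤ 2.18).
P(τ_{3.29} ≤ 2.18) = 2(1 − Φ(3.29/√2.18)) = 2(1 − Φ(2.2283)) ≈ 0.0259

By the reflection principle for standard BM, P(τ_b ≤ t) = 2 · P(B_t ≥ b). Since B_t ~ N(0, t), P(B_t ≥ 3.29) = 1 − Φ(3.29/√t) = 1 − Φ(3.29/√2.18) = 1 − Φ(2.2283) ≈ 0.01293. Doubling: P(τ_{3.29} ≤ 2.18) ≈ 2 · 0.01293 = 0.02586 ≈ 0.0259.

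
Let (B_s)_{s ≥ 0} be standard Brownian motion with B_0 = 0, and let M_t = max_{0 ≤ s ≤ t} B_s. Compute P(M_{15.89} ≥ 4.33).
P(M_{15.89} ≥ 4.33) = 2·P(B_{15.89} ≥ 4.33) = 2(1 − Φ(4.33/√15.89)) ≈ 0.2774

By the reflection principle for Brownian motion, P(M_t ≥ a) = 2 · P(B_t ≥ a) for a ≥ 0. Since B_t ~ N(0, t), P(B_t ≥ 4.33) = 1 − Φ(4.33/√t) = 1 − Φ(4.33/√15.89) = 1 − Φ(1.0862). So
  P(M_{15.89} ≥ 4.33) = 2(1 − Φ(1.0862)) ≈ 0.2774.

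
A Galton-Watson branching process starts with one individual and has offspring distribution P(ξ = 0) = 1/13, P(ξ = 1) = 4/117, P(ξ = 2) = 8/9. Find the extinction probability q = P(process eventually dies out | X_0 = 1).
q = 9/104

The pgf is f(s) = 1/13 + 4/117·s + 8/9·s². The extinction probability q is the smallest fixed point of f in [0, 1]. Setting s = f(s):
  8/9·s² + (4/117 − 1)·s + 1/13 = 0
  8/9·s² − (1/13 + 8/9)·s + 1/13 = 0
which factors as (s − 1)·(8/9·s − 1/13) = 0, giving roots s = 1 and s = (1/13)/(8/9) = 9/104.
Mean offspring μ = 4/117 + 2·8/9 = 212/117 > 1 (supercritical), so q < 1. The extinction probability is the smaller root: q = (1/13)/(8/9) = 9/104.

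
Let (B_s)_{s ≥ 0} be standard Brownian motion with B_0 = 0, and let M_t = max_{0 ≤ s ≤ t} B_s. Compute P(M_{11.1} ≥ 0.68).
P(M_{11.1} ≥ 0.68) = 2·P(B_{11.1} ≥ 0.68) = 2(1 − Φ(0.68/√11.1)) ≈ 0.8383

By the reflection principle for Brownian motion, P(M_t ≥ a) = 2 · P(B_t ≥ a) for a ≥ 0. Since B_t ~ N(0, t), P(B_t ≥ 0.68) = 1 − Φ(0.68/√t) = 1 − Φ(0.68/√11.1) = 1 − Φ(0.2041). So
  P(M_{11.1} ≥ 0.68) = 2(1 − Φ(0.2041)) ≈ 0.8383.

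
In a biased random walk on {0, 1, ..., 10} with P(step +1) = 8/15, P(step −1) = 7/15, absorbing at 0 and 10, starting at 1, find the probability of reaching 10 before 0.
P(hit 10 before 0) = (1 − (7/8)^1) / (1 − (7/8)^10) = 134217728/791266575

Let u_k denote P(reach 10 before 0 | start at k). Boundary: u_0 = 0, u_10 = 1. Recurrence: u_k = 8/15·u_{k+1} + 7/15·u_{k-1} for 1 ≤ k ≤ 9. Try u_k = A + B·r^k with r = q/p = (7/15)/(8/15) = 7/8. Substitution satisfies the recurrence; boundary conditions give:
  u_k = (1 − r^k) / (1 − r^N) = (1 − (7/8)^1) / (1 − (7/8)^10) = 134217728/791266575.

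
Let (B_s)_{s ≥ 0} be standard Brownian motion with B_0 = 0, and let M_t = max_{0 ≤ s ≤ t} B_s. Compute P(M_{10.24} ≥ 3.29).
P(M_{10.24} ≥ 3.29) = 2·P(B_{10.24} ≥ 3.29) = 2(1 − Φ(3.29/√10.24)) ≈ 0.3039

By the reflection principle for Brownian motion, P(M_t ≥ a) = 2 · P(B_t ≥ a) for a ≥ 0. Since B_t ~ N(0, t), P(B_t ≥ 3.29) = 1 − Φ(3.29/√t) = 1 − Φ(3.29/√10.24) = 1 − Φ(1.0281). So
  P(M_{10.24} ≥ 3.29) = 2(1 − Φ(1.0281)) ≈ 0.3039.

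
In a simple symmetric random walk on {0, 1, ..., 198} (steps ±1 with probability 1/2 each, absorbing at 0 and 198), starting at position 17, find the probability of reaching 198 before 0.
P(hit 198 before 0) = 17/198

Let u_k = P(hit 198 before 0 | start at k). Then u_0 = 0, u_198 = 1, and u_k = u_{k-1}/2 + u_{k+1}/2 for 1 ≤ k ≤ 197. This harmonic recurrence is solved by u_k = k/198, giving u_17 = 17/198.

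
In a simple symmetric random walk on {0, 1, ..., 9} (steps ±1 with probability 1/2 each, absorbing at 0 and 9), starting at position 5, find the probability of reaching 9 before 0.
P(hit 9 before 0) = 5/9

Let u_k = P(hit 9 before 0 | start at k). Then u_0 = 0, u_9 = 1, and u_k = u_{k-1}/2 + u_{k+1}/2 for 1 ≤ k ≤ 8. This harmonic recurrence is solved by u_k = k/9, giving u_5 = 5/9.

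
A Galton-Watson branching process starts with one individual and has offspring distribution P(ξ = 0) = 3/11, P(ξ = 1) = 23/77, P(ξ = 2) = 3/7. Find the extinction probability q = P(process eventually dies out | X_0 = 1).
q = 7/11

The pgf is f(s) = 3/11 + 23/77·s + 3/7·s². The extinction probability q is the smallest fixed point of f in [0, 1]. Setting s = f(s):
  3/7·s² + (23/77 − 1)·s + 3/11 = 0
  3/7·s² − (3/11 + 3/7)·s + 3/11 = 0
which factors as (s − 1)·(3/7·s − 3/11) = 0, giving roots s = 1 and s = (3/11)/(3/7) = 7/11.
Mean offspring μ = 23/77 + 2·3/7 = 89/77 > 1 (supercritical), so q < 1. The extinction probability is the smaller root: q = (3/11)/(3/7) = 7/11.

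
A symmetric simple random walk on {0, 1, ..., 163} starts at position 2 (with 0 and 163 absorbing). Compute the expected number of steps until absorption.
E[τ | X_0 = 2] = 322

Let v_k = E[τ | X_0 = k]. Boundary: v_0 = v_163 = 0. Recurrence: v_k = 1 + (v_{k-1} + v_{k+1})/2 for 1 ≤ k ≤ 162. The particular solution to v_k − (v_{k-1} + v_{k+1})/2 = 1 is v_k = −k^2. Adding homogeneous solution A + B k and matching boundaries gives v_k = k (163 − k). Substituting k = 2: v_2 = 2 · 161 = 322.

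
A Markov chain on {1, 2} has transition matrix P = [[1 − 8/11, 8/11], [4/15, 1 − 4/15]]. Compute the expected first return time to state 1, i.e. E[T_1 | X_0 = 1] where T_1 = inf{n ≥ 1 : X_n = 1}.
E[T_1 | X_0 = 1] = 1/π_1 = 41/11

For an irreducible recurrent Markov chain with stationary distribution π, E[T_i | X_0 = i] = 1/π_i (Kac's formula). Here π_1 = (4/15)/(8/11 + 4/15) = (4/15)/(164/165) = 11/41, so E[T_1 | X_0 = 1] = 1/π_1 = (8/11 + 4/15)/(4/15) = (164/165)/(4/15) = 41/11.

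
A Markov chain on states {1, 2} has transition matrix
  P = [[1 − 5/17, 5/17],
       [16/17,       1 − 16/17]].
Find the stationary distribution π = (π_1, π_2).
π_1 = 16/21, π_2 = 5/21

Solve πP = π with π_1 + π_2 = 1. From πP = π: π_1 · (1 − 5/17) + π_2 · 16/17 = π_1 ⇒ π_2 · 16/17 = π_1 · 5/17 ⇒ π_2/π_1 = (5/17)/(16/17) = 5/16. Together with π_1 + π_2 = 1:
  π_1 = (16/17)/(5/17 + 16/17) = (16/17)/(21/17) = 16/21,
  π_2 = (5/17)/(5/17 + 16/17) = (5/17)/(21/17) = 5/21.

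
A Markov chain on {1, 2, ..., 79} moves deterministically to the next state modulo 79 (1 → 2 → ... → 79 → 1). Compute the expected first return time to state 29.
E[T_29 | X_0 = 29] = 79

The chain cycles deterministically, so starting at state 29 it returns in exactly 79 steps. Equivalently, the stationary distribution is uniform π_j = 1/79 for every state j, so by Kac's formula E[T_29] = 1/π_29 = 79.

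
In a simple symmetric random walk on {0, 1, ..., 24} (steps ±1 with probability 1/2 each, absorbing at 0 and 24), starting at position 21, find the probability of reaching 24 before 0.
P(hit 24 before 0) = 21/24 = 7/8

Let u_k = P(hit 24 before 0 | start at k). Then u_0 = 0, u_24 = 1, and u_k = u_{k-1}/2 + u_{k+1}/2 for 1 ≤ k ≤ 23. This harmonic recurrence is solved by u_k = k/24, giving u_21 = 21/24 = 7/8.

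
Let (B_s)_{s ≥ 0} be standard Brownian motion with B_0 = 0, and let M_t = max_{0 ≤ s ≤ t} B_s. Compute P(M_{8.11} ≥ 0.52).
P(M_{8.11} ≥ 0.52) = 2·P(B_{8.11} ≥ 0.52) = 2(1 − Φ(0.52/√8.11)) ≈ 0.8551

By the reflection principle for Brownian motion, P(M_t ≥ a) = 2 · P(B_t ≥ a) for a ≥ 0. Since B_t ~ N(0, t), P(B_t ≥ 0.52) = 1 − Φ(0.52/√t) = 1 − Φ(0.52/√8.11) = 1 − Φ(0.1826). So
  P(M_{8.11} ≥ 0.52) = 2(1 − Φ(0.1826)) ≈ 0.8551.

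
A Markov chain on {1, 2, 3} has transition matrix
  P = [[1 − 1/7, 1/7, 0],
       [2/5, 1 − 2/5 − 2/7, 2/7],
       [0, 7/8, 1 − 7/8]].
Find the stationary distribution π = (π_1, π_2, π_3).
π = (686/1011, 245/1011, 80/1011)

This is a birth-death chain on three states, which satisfies detailed balance: π_1 · P_{12} = π_2 · P_{21} and π_2 · P_{23} = π_3 · P_{32}.
From π_1 · 1/7 = π_2 · 2/5: π_2/π_1 = (1/7)/(2/5) = 5/14.
From π_2 · 2/7 = π_3 · 7/8: π_3/π_2 = (2/7)/(7/8) = 16/49.
Take π_1 proportional to 1; then unnormalized π = (1, 5/14, 40/343). Normalize by dividing by the sum 1011/686:
  π = (686/1011, 245/1011, 80/1011).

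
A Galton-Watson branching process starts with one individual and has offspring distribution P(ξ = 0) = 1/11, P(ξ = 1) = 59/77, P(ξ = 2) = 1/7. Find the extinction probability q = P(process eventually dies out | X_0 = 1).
q = 7/11

The pgf is f(s) = 1/11 + 59/77·s + 1/7·s². The extinction probability q is the smallest fixed point of f in [0, 1]. Setting s = f(s):
  1/7·s² + (59/77 − 1)·s + 1/11 = 0
  1/7·s² − (1/11 + 1/7)·s + 1/11 = 0
which factors as (s − 1)·(1/7·s − 1/11) = 0, giving roots s = 1 and s = (1/11)/(1/7) = 7/11.
Mean offspring μ = 59/77 + 2·1/7 = 81/77 > 1 (supercritical), so q < 1. The extinction probability is the smaller root: q = (1/11)/(1/7) = 7/11.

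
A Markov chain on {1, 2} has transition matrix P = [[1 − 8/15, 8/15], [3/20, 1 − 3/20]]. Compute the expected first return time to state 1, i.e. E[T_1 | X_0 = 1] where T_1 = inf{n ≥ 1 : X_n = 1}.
E[T_1 | X_0 = 1] = 1/π_1 = 41/9

For an irreducible recurrent Markov chain with stationary distribution π, E[T_i | X_0 = i] = 1/π_i (Kac's formula). Here π_1 = (3/20)/(8/15 + 3/20) = (3/20)/(41/60) = 9/41, so E[T_1 | X_0 = 1] = 1/π_1 = (8/15 + 3/20)/(3/20) = (41/60)/(3/20) = 41/9.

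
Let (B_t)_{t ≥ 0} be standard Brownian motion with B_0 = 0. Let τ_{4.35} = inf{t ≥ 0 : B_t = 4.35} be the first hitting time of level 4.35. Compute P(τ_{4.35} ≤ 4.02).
P(τ_{4.35} ≤ 4.02) = 2(1 − Φ(4.35/√4.02)) = 2(1 − Φ(2.1696)) ≈ 0.0300

By the reflection principle for standard BM, P(τ_b ≤ t) = 2 · P(B_t ≥ b). Since B_t ~ N(0, t), P(B_t ≥ 4.35) = 1 − Φ(4.35/√t) = 1 − Φ(4.35/√4.02) = 1 − Φ(2.1696) ≈ 0.01502. Doubling: P(τ_{4.35} ≤ 4.02) ≈ 2 · 0.01502 = 0.03004 ≈ 0.0300.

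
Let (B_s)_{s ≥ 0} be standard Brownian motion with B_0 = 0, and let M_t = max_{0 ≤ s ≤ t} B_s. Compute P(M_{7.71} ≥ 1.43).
P(M_{7.71} ≥ 1.43) = 2·P(B_{7.71} ≥ 1.43) = 2(1 − Φ(1.43/√7.71)) ≈ 0.6066

By the reflection principle for Brownian motion, P(M_t ≥ a) = 2 · P(B_t ≥ a) for a ≥ 0. Since B_t ~ N(0, t), P(B_t ≥ 1.43) = 1 − Φ(1.43/√t) = 1 − Φ(1.43/√7.71) = 1 − Φ(0.5150). So
  P(M_{7.71} ≥ 1.43) = 2(1 − Φ(0.5150)) ≈ 0.6066.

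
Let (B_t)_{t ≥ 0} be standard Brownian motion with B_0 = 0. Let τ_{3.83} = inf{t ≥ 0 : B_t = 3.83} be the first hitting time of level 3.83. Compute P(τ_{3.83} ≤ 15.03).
P(τ_{3.83} ≤ 15.03) = 2(1 − Φ(3.83/√15.03)) = 2(1 − Φ(0.9879)) ≈ 0.3232

By the reflection principle for standard BM, P(τ_b ≤ t) = 2 · P(B_t ≥ b). Since B_t ~ N(0, t), P(B_t ≥ 3.83) = 1 − Φ(3.83/√t) = 1 − Φ(3.83/√15.03) = 1 − Φ(0.9879) ≈ 0.16160. Doubling: P(τ_{3.83} ≤ 15.03) ≈ 2 · 0.16160 = 0.32320 ≈ 0.3232.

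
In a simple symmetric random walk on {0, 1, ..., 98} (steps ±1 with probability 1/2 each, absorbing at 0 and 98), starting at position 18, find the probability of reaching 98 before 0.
P(hit 98 before 0) = 18/98 = 9/49

Let u_k = P(hit 98 before 0 | start at k). Then u_0 = 0, u_98 = 1, and u_k = u_{k-1}/2 + u_{k+1}/2 for 1 ≤ k ≤ 97. This harmonic recurrence is solved by u_k = k/98, giving u_18 = 18/98 = 9/49.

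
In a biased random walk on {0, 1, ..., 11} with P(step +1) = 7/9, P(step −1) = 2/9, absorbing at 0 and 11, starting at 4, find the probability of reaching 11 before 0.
P(hit 11 before 0) = (1 − (2/7)^4) / (1 − (2/7)^11) = 392830011/395464939

Let u_k denote P(reach 11 before 0 | start at k). Boundary: u_0 = 0, u_11 = 1. Recurrence: u_k = 7/9·u_{k+1} + 2/9·u_{k-1} for 1 ≤ k ≤ 10. Try u_k = A + B·r^k with r = q/p = (2/9)/(7/9) = 2/7. Substitution satisfies the recurrence; boundary conditions give:
  u_k = (1 − r^k) / (1 − r^N) = (1 − (2/7)^4) / (1 − (2/7)^11) = 392830011/395464939.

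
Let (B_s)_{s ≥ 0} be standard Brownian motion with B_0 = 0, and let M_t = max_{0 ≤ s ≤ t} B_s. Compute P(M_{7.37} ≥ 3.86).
P(M_{7.37} ≥ 3.86) = 2·P(B_{7.37} ≥ 3.86) = 2(1 − Φ(3.86/√7.37)) ≈ 0.1551

By the reflection principle for Brownian motion, P(M_t ≥ a) = 2 · P(B_t ≥ a) for a ≥ 0. Since B_t ~ N(0, t), P(B_t ≥ 3.86) = 1 − Φ(3.86/√t) = 1 − Φ(3.86/√7.37) = 1 − Φ(1.4218). So
  P(M_{7.37} ≥ 3.86) = 2(1 − Φ(1.4218)) ≈ 0.1551.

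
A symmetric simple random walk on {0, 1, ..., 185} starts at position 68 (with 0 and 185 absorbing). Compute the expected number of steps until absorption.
E[τ | X_0 = 68] = 7956

Let v_k = E[τ | X_0 = k]. Boundary: v_0 = v_185 = 0. Recurrence: v_k = 1 + (v_{k-1} + v_{k+1})/2 for 1 ≤ k ≤ 184. The particular solution to v_k − (v_{k-1} + v_{k+1})/2 = 1 is v_k = −k^2. Adding homogeneous solution A + B k and matching boundaries gives v_k = k (185 − k). Substituting k = 68: v_68 = 68 · 117 = 7956.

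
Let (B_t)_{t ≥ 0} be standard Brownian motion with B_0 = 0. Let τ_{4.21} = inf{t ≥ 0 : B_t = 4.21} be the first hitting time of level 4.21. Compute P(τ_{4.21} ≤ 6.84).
P(τ_{4.21} ≤ 6.84) = 2(1 − Φ(4.21/√6.84)) = 2(1 − Φ(1.6097)) ≈ 0.1075

By the reflection principle for standard BM, P(τ_b ≤ t) = 2 · P(B_t ≥ b). Since B_t ~ N(0, t), P(B_t ≥ 4.21) = 1 − Φ(4.21/√t) = 1 − Φ(4.21/√6.84) = 1 − Φ(1.6097) ≈ 0.05373. Doubling: P(τ_{4.21} ≤ 6.84) ≈ 2 · 0.05373 = 0.10746 ≈ 0.1075.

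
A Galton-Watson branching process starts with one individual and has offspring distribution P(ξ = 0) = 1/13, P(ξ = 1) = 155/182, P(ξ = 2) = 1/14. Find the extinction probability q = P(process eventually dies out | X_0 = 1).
q = 1

Mean offspring μ = 0·1/13 + 1·155/182 + 2·1/14 = 181/182 ≤ 1. For μ ≤ 1 with offspring not concentrated at 1, the Galton-Watson process goes extinct almost surely, so q = 1.
(Algebraic check: The pgf is f(s) = 1/13 + 155/182·s + 1/14·s². The extinction probability q is the smallest fixed point of f in [0, 1]. Setting s = f(s):
  1/14·s² + (155/182 − 1)·s + 1/13 = 0
  1/14·s² − (1/13 + 1/14)·s + 1/13 = 0
which factors as (s − 1)·(1/14·s − 1/13) = 0, giving roots s = 1 and s = (1/13)/(1/14) = 14/13. Since 14/13 ≥ 1, the smallest root in [0, 1] is s = 1.)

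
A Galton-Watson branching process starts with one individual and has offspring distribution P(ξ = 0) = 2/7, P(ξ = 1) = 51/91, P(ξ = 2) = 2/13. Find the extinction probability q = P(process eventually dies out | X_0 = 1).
q = 1

Mean offspring μ = 0·2/7 + 1·51/91 + 2·2/13 = 79/91 ≤ 1. For μ ≤ 1 with offspring not concentrated at 1, the Galton-Watson process goes extinct almost surely, so q = 1.
(Algebraic check: The pgf is f(s) = 2/7 + 51/91·s + 2/13·s². The extinction probability q is the smallest fixed point of f in [0, 1]. Setting s = f(s):
  2/13·s² + (51/91 − 1)·s + 2/7 = 0
  2/13·s² − (2/7 + 2/13)·s + 2/7 = 0
which factors as (s − 1)·(2/13·s − 2/7) = 0, giving roots s = 1 and s = (2/7)/(2/13) = 13/7. Since 13/7 ≥ 1, the smallest root in [0, 1] is s = 1.)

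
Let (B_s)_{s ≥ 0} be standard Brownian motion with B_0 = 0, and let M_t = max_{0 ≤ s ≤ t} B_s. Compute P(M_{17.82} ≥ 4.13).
P(M_{17.82} ≥ 4.13) = 2·P(B_{17.82} ≥ 4.13) = 2(1 − Φ(4.13/√17.82)) ≈ 0.3279

By the reflection principle for Brownian motion, P(M_t ≥ a) = 2 · P(B_t ≥ a) for a ≥ 0. Since B_t ~ N(0, t), P(B_t ≥ 4.13) = 1 − Φ(4.13/√t) = 1 − Φ(4.13/√17.82) = 1 − Φ(0.9784). So
  P(M_{17.82} ≥ 4.13) = 2(1 − Φ(0.9784)) ≈ 0.3279.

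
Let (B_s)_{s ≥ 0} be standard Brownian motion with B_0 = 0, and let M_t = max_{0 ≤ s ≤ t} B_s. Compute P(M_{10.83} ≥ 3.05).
P(M_{10.83} ≥ 3.05) = 2·P(B_{10.83} ≥ 3.05) = 2(1 − Φ(3.05/√10.83)) ≈ 0.3540

By the reflection principle for Brownian motion, P(M_t ≥ a) = 2 · P(B_t ≥ a) for a ≥ 0. Since B_t ~ N(0, t), P(B_t ≥ 3.05) = 1 − Φ(3.05/√t) = 1 − Φ(3.05/√10.83) = 1 − Φ(0.9268). So
  P(M_{10.83} ≥ 3.05) = 2(1 − Φ(0.9268)) ≈ 0.3540.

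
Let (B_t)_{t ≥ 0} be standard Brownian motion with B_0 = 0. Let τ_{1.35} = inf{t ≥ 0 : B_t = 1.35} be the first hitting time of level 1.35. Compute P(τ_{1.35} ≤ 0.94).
P(τ_{1.35} ≤ 0.94) = 2(1 − Φ(1.35/√0.94)) = 2(1 − Φ(1.3924)) ≈ 0.1638

By the reflection principle for standard BM, P(τ_b ≤ t) = 2 · P(B_t ≥ b). Since B_t ~ N(0, t), P(B_t ≥ 1.35) = 1 − Φ(1.35/√t) = 1 − Φ(1.35/√0.94) = 1 − Φ(1.3924) ≈ 0.08190. Doubling: P(τ_{1.35} ≤ 0.94) ≈ 2 · 0.08190 = 0.16380 ≈ 0.1638.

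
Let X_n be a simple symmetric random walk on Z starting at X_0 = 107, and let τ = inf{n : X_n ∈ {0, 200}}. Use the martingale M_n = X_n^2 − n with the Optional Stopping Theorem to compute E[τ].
E[τ] = 9951

M_n = X_n^2 − n is a martingale (since E[X_{n+1}^2 | F_n] = X_n^2 + 1). By OST (τ has finite mean in a bounded region), E[M_τ] = E[M_0] = X_0^2 − 0 = 107^2 = 11449. Also E[M_τ] = E[X_τ^2] − E[τ]. The walk exits at 0 or 200, with P(hit 200 first) = 107/200, so E[X_τ^2] = 200^2 · 107/200 + 0 = 21400. Thus E[τ] = E[X_τ^2] − E[M_τ] = 21400 − 11449 = 9951 = 107(200 − 107) = 9951.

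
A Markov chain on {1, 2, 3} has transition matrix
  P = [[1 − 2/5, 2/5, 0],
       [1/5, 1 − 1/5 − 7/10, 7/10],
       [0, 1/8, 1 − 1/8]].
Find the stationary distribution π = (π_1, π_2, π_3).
π = (5/71, 10/71, 56/71)

This is a birth-death chain on three states, which satisfies detailed balance: π_1 · P_{12} = π_2 · P_{21} and π_2 · P_{23} = π_3 · P_{32}.
From π_1 · 2/5 = π_2 · 1/5: π_2/π_1 = (2/5)/(1/5) = 2.
From π_2 · 7/10 = π_3 · 1/8: π_3/π_2 = (7/10)/(1/8) = 28/5.
Take π_1 proportional to 1; then unnormalized π = (1, 2, 56/5). Normalize by dividing by the sum 71/5:
  π = (5/71, 10/71, 56/71).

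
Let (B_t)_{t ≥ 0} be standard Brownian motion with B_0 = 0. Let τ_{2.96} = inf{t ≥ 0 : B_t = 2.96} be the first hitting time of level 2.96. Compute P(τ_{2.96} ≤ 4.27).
P(τ_{2.96} ≤ 4.27) = 2(1 − Φ(2.96/√4.27)) = 2(1 − Φ(1.4324)) ≈ 0.1520

By the reflection principle for standard BM, P(τ_b ≤ t) = 2 · P(B_t ≥ b). Since B_t ~ N(0, t), P(B_t ≥ 2.96) = 1 − Φ(2.96/√t) = 1 − Φ(2.96/√4.27) = 1 − Φ(1.4324) ≈ 0.07601. Doubling: P(τ_{2.96} ≤ 4.27) ≈ 2 · 0.07601 = 0.15202 ≈ 0.1520.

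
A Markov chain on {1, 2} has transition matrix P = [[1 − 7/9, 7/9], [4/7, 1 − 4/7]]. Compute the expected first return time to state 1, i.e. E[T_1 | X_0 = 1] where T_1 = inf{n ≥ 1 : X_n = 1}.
E[T_1 | X_0 = 1] = 1/π_1 = 85/36

For an irreducible recurrent Markov chain with stationary distribution π, E[T_i | X_0 = i] = 1/π_i (Kac's formula). Here π_1 = (4/7)/(7/9 + 4/7) = (4/7)/(85/63) = 36/85, so E[T_1 | X_0 = 1] = 1/π_1 = (7/9 + 4/7)/(4/7) = (85/63)/(4/7) = 85/36.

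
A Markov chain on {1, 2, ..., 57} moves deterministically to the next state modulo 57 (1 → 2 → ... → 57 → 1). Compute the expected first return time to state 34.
E[T_34 | X_0 = 34] = 57

The chain cycles deterministically, so starting at state 34 it returns in exactly 57 steps. Equivalently, the stationary distribution is uniform π_j = 1/57 for every state j, so by Kac's formula E[T_34] = 1/π_34 = 57.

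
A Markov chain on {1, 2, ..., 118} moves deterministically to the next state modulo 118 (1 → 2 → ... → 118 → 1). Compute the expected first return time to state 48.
E[T_48 | X_0 = 48] = 118

The chain cycles deterministically, so starting at state 48 it returns in exactly 118 steps. Equivalently, the stationary distribution is uniform π_j = 1/118 for every state j, so by Kac's formula E[T_48] = 1/π_48 = 118.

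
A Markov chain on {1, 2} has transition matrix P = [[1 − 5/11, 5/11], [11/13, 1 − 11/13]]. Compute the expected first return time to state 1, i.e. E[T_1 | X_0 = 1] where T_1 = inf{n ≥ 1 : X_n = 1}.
E[T_1 | X_0 = 1] = 1/π_1 = 186/121

For an irreducible recurrent Markov chain with stationary distribution π, E[T_i | X_0 = i] = 1/π_i (Kac's formula). Here π_1 = (11/13)/(5/11 + 11/13) = (11/13)/(186/143) = 121/186, so E[T_1 | X_0 = 1] = 1/π_1 = (5/11 + 11/13)/(11/13) = (186/143)/(11/13) = 186/121.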